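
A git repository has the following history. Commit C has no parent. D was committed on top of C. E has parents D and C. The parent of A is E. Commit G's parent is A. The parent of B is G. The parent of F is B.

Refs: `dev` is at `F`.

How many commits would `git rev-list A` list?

4

Walking parent pointers from A: reachable set = {A, C, D, E}.
That is 4 commits.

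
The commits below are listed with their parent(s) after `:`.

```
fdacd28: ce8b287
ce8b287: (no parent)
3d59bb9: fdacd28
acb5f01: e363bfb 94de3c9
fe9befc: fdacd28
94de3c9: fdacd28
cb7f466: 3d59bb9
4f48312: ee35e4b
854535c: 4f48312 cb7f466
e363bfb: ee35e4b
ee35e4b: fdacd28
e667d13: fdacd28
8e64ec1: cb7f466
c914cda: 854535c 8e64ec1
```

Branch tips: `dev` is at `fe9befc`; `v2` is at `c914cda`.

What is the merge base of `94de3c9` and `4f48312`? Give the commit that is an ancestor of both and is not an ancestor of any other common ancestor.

Ancestors of 94de3c9: {94de3c9, ce8b287, fdacd28}.
Ancestors of 4f48312: {4f48312, ce8b287, ee35e4b, fdacd28}.
Common ancestors: {ce8b287, fdacd28}.
Among these, fdacd28 is not an ancestor of any other common ancestor — it is the merge base.

fdacd28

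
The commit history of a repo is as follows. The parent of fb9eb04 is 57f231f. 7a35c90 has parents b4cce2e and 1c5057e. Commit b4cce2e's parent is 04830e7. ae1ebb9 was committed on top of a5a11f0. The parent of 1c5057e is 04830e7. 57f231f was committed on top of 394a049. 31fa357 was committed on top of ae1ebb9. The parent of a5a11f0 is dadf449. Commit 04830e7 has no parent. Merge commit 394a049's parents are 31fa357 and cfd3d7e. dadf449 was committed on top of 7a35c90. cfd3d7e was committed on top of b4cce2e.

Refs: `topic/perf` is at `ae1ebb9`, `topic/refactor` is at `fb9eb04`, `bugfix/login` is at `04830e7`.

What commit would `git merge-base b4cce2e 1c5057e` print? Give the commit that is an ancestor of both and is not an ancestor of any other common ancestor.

Ancestors of b4cce2e: {04830e7, b4cce2e}.
Ancestors of 1c5057e: {04830e7, 1c5057e}.
Common ancestors: {04830e7}.
The only common ancestor is 04830e7, so it is the merge base.

04830e7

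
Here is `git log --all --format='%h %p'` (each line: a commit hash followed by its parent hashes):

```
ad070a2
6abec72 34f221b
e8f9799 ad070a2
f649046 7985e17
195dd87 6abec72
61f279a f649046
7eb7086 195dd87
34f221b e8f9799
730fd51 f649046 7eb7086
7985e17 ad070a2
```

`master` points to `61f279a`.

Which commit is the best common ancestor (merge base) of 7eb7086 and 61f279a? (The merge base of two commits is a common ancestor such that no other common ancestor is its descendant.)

ad070a2

Ancestors of 7eb7086: {195dd87, 34f221b, 6abec72, 7eb7086, ad070a2, e8f9799}.
Ancestors of 61f279a: {61f279a, 7985e17, ad070a2, f649046}.
Common ancestors: {ad070a2}.
The only common ancestor is ad070a2, so it is the merge base.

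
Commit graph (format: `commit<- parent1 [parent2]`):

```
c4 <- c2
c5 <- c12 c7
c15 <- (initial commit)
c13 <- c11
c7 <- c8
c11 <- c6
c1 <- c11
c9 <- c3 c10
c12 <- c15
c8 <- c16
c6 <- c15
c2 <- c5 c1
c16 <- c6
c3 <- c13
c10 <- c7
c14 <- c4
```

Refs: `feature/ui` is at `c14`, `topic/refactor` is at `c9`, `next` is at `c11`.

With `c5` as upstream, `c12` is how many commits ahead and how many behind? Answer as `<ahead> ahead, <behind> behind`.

Reachable from c12: {c12, c15}.
Reachable from c5: {c12, c15, c16, c5, c6, c7, c8}.
Only in c12's history (ahead): {} — 0.
Only in c5's history (behind): {c16, c5, c6, c7, c8} — 5.

0 ahead, 5 behind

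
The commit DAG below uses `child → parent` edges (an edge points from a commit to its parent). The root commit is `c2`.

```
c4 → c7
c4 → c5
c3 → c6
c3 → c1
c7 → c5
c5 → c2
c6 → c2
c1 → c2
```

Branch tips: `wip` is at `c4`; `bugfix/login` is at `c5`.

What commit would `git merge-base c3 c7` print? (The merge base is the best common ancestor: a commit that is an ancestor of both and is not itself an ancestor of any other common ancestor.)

Ancestors of c3: {c1, c2, c3, c6}.
Ancestors of c7: {c2, c5, c7}.
Common ancestors: {c2}.
The only common ancestor is c2, so it is the merge base.

c2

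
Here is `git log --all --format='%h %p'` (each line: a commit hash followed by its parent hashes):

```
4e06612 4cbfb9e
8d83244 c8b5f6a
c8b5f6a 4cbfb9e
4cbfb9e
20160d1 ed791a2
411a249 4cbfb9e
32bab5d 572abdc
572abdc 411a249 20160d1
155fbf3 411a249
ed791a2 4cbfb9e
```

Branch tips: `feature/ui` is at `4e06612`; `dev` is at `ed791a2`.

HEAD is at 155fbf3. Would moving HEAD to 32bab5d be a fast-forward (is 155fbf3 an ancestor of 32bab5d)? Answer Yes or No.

A fast-forward from 155fbf3 to 32bab5d is possible iff 155fbf3 is an ancestor of 32bab5d.
Ancestors of 32bab5d: {20160d1, 32bab5d, 411a249, 4cbfb9e, 572abdc, ed791a2}.
155fbf3 is not among them, so fast-forward is not possible.

No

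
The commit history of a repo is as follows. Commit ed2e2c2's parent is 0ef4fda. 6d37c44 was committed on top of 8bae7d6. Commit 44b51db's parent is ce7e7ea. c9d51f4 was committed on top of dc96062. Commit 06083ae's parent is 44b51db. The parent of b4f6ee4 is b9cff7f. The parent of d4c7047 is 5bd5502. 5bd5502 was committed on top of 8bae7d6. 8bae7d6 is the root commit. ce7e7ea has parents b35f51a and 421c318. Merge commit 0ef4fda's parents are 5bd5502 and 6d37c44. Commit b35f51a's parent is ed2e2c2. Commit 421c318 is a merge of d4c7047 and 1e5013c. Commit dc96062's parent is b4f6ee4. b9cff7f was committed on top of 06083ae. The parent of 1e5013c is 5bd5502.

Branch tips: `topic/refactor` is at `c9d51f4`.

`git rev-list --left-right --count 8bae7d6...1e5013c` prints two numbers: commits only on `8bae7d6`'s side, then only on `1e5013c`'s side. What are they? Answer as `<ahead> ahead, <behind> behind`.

Reachable from 8bae7d6: {8bae7d6}.
Reachable from 1e5013c: {1e5013c, 5bd5502, 8bae7d6}.
Only in 8bae7d6's history (ahead): {} — 0.
Only in 1e5013c's history (behind): {1e5013c, 5bd5502} — 2.

0 ahead, 2 behind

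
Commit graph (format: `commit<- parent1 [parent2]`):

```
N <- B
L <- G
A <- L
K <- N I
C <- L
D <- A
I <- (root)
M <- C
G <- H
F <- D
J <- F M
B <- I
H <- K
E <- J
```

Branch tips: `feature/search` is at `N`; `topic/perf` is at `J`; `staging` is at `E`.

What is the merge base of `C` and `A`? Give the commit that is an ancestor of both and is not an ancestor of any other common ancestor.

L

Ancestors of C: {B, C, G, H, I, K, L, N}.
Ancestors of A: {A, B, G, H, I, K, L, N}.
Common ancestors: {B, G, H, I, K, L, N}.
Among these, L is not an ancestor of any other common ancestor — it is the merge base.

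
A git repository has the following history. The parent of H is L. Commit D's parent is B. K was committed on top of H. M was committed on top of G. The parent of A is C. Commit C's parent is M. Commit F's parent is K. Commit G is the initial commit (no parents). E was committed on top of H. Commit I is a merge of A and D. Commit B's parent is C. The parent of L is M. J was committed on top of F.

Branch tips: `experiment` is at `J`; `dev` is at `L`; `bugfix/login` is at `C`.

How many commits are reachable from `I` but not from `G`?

Reachable from I: {A, B, C, D, G, I, M}.
Reachable from G: {G}.
In I's history but not G's: {A, B, C, D, I, M} — 6 commits.

6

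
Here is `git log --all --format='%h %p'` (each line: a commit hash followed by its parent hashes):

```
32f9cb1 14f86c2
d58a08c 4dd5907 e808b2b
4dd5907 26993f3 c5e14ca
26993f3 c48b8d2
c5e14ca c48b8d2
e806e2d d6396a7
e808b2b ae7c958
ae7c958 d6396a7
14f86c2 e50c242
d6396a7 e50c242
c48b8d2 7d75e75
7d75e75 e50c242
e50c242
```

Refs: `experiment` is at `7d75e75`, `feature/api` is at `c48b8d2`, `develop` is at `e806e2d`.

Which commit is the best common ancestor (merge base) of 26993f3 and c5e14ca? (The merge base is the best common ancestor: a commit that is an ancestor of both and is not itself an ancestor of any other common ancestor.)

Ancestors of 26993f3: {26993f3, 7d75e75, c48b8d2, e50c242}.
Ancestors of c5e14ca: {7d75e75, c48b8d2, c5e14ca, e50c242}.
Common ancestors: {7d75e75, c48b8d2, e50c242}.
Among these, c48b8d2 is not an ancestor of any other common ancestor — it is the merge base.

c48b8d2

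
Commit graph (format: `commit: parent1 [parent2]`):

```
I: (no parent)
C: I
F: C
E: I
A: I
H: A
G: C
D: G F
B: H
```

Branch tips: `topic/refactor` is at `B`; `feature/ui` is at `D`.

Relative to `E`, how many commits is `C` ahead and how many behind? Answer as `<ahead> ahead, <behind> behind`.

Reachable from C: {C, I}.
Reachable from E: {E, I}.
Only in C's history (ahead): {C} — 1.
Only in E's history (behind): {E} — 1.

1 ahead, 1 behind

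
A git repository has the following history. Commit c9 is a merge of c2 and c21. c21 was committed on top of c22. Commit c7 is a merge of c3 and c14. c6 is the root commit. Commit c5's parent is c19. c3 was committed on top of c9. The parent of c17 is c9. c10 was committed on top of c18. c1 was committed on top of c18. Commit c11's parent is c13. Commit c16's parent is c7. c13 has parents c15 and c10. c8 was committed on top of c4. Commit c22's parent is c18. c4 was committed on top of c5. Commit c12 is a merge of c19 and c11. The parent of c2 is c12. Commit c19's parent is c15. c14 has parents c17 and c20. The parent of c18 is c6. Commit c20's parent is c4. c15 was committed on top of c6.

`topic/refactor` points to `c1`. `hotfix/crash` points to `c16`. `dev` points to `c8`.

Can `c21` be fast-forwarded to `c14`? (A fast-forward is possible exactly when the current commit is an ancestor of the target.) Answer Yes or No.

Yes

A fast-forward from c21 to c14 is possible iff c21 is an ancestor of c14.
Ancestors of c14: {c10, c11, c12, c13, c14, c15, c17, c18, c19, c2, c20, c21, c22, c4, c5, c6, c9}.
c21 is among them, so fast-forward is possible.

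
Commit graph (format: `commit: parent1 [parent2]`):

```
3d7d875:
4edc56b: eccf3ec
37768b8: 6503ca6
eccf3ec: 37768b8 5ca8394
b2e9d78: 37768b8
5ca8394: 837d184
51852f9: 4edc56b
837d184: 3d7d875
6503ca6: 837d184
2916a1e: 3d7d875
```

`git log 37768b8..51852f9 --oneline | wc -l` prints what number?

Reachable from 51852f9: {37768b8, 3d7d875, 4edc56b, 51852f9, 5ca8394, 6503ca6, 837d184, eccf3ec}.
Reachable from 37768b8: {37768b8, 3d7d875, 6503ca6, 837d184}.
In 51852f9's history but not 37768b8's: {4edc56b, 51852f9, 5ca8394, eccf3ec} — 4 commits.

4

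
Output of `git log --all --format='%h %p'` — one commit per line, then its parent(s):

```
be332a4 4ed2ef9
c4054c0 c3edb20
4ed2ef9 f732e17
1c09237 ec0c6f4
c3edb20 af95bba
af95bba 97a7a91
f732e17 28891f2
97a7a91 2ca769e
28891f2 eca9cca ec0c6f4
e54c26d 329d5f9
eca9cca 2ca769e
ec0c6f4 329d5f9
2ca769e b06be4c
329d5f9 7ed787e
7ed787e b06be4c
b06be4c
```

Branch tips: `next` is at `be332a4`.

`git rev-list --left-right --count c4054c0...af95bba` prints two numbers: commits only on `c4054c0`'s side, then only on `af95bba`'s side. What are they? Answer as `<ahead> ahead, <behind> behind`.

2 ahead, 0 behind

Reachable from c4054c0: {2ca769e, 97a7a91, af95bba, b06be4c, c3edb20, c4054c0}.
Reachable from af95bba: {2ca769e, 97a7a91, af95bba, b06be4c}.
Only in c4054c0's history (ahead): {c3edb20, c4054c0} — 2.
Only in af95bba's history (behind): {} — 0.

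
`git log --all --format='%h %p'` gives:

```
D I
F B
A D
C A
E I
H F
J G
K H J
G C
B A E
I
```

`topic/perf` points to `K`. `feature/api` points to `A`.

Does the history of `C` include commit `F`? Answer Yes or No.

No

Ancestors of C: {A, C, D, I}.
F is not in that set, so it is not an ancestor of C.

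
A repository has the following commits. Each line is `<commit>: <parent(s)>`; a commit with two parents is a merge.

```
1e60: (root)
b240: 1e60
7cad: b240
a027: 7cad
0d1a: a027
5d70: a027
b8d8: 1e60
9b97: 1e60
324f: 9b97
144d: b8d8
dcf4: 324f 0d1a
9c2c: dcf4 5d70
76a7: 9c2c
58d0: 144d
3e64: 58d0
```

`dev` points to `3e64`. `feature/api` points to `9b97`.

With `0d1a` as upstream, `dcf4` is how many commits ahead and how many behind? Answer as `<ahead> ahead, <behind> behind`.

3 ahead, 0 behind

Reachable from dcf4: {0d1a, 1e60, 324f, 7cad, 9b97, a027, b240, dcf4}.
Reachable from 0d1a: {0d1a, 1e60, 7cad, a027, b240}.
Only in dcf4's history (ahead): {324f, 9b97, dcf4} — 3.
Only in 0d1a's history (behind): {} — 0.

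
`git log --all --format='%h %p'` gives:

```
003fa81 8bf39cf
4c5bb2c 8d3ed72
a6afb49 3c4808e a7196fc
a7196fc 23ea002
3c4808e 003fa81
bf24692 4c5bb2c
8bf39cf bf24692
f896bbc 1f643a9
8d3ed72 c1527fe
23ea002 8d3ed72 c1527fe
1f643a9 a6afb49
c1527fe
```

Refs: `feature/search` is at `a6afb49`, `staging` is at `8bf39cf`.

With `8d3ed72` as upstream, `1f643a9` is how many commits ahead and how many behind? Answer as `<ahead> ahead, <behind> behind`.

9 ahead, 0 behind

Reachable from 1f643a9: {003fa81, 1f643a9, 23ea002, 3c4808e, 4c5bb2c, 8bf39cf, 8d3ed72, a6afb49, a7196fc, bf24692, c1527fe}.
Reachable from 8d3ed72: {8d3ed72, c1527fe}.
Only in 1f643a9's history (ahead): {003fa81, 1f643a9, 23ea002, 3c4808e, 4c5bb2c, 8bf39cf, a6afb49, a7196fc, bf24692} — 9.
Only in 8d3ed72's history (behind): {} — 0.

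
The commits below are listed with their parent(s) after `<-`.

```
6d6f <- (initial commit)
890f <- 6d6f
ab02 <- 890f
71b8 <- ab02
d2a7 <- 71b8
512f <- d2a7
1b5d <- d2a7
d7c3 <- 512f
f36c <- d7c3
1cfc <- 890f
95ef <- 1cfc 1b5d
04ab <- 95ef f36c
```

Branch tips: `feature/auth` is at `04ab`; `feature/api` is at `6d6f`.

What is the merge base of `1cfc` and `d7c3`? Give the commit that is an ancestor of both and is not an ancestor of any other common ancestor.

890f

Ancestors of 1cfc: {1cfc, 6d6f, 890f}.
Ancestors of d7c3: {512f, 6d6f, 71b8, 890f, ab02, d2a7, d7c3}.
Common ancestors: {6d6f, 890f}.
Among these, 890f is not an ancestor of any other common ancestor — it is the merge base.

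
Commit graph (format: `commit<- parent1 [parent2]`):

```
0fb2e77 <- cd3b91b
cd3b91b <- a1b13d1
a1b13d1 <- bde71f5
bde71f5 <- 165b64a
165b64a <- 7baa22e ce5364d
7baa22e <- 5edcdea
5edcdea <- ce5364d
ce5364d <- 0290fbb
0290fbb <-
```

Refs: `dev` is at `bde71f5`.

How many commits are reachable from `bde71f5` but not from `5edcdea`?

Reachable from bde71f5: {0290fbb, 165b64a, 5edcdea, 7baa22e, bde71f5, ce5364d}.
Reachable from 5edcdea: {0290fbb, 5edcdea, ce5364d}.
In bde71f5's history but not 5edcdea's: {165b64a, 7baa22e, bde71f5} — 3 commits.

3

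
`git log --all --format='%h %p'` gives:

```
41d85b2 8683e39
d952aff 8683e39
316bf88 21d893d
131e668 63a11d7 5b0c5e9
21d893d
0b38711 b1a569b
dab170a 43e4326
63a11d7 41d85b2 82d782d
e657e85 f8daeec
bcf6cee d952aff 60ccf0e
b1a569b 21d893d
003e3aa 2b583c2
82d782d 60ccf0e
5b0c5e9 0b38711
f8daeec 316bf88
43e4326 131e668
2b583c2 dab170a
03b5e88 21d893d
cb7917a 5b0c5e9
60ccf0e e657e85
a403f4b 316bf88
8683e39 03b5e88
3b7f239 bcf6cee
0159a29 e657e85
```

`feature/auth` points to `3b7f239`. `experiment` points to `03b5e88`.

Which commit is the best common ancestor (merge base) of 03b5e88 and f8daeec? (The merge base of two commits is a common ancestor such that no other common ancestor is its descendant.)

Ancestors of 03b5e88: {03b5e88, 21d893d}.
Ancestors of f8daeec: {21d893d, 316bf88, f8daeec}.
Common ancestors: {21d893d}.
The only common ancestor is 21d893d, so it is the merge base.

21d893d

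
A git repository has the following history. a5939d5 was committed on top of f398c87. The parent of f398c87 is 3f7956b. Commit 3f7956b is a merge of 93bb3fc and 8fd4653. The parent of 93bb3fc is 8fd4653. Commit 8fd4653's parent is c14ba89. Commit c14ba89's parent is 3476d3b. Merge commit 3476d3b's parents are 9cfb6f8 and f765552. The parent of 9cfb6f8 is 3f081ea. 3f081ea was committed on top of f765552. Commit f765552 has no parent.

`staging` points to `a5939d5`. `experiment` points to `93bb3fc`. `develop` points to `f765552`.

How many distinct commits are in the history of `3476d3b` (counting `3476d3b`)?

4

Walking parent pointers from 3476d3b: reachable set = {3476d3b, 3f081ea, 9cfb6f8, f765552}.
That is 4 commits.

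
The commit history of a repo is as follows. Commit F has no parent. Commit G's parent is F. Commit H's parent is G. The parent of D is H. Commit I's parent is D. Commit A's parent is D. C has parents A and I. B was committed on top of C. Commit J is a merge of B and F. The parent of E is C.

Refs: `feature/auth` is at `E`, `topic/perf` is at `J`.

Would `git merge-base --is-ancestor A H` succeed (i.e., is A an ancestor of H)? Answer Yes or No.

No

Ancestors of H: {F, G, H}.
A is not in that set, so it is not an ancestor of H.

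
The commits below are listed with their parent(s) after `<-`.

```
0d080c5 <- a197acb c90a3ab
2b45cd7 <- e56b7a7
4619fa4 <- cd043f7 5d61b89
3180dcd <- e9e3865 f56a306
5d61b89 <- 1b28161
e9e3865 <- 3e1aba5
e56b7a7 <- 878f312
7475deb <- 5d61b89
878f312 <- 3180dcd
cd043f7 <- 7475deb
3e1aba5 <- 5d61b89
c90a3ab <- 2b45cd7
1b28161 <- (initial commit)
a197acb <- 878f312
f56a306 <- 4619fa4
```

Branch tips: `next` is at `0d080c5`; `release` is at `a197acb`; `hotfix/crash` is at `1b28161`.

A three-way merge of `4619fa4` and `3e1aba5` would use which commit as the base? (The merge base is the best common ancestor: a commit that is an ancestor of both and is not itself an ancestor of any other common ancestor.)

Ancestors of 4619fa4: {1b28161, 4619fa4, 5d61b89, 7475deb, cd043f7}.
Ancestors of 3e1aba5: {1b28161, 3e1aba5, 5d61b89}.
Common ancestors: {1b28161, 5d61b89}.
Among these, 5d61b89 is not an ancestor of any other common ancestor — it is the merge base.

5d61b89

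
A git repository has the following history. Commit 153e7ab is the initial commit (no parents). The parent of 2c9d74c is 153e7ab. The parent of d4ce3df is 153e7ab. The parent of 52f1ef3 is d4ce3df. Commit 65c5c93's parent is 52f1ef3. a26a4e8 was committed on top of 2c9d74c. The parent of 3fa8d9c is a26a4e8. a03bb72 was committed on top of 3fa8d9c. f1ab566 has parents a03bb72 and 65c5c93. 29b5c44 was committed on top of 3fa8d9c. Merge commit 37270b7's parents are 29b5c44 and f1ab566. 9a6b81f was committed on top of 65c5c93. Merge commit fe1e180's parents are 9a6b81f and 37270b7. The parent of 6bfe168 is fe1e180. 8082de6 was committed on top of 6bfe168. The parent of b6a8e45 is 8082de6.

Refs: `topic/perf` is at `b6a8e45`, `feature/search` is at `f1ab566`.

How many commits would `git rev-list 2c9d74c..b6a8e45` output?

Reachable from b6a8e45: {153e7ab, 29b5c44, 2c9d74c, 37270b7, 3fa8d9c, 52f1ef3, 65c5c93, 6bfe168, 8082de6, 9a6b81f, a03bb72, a26a4e8, b6a8e45, d4ce3df, f1ab566, fe1e180}.
Reachable from 2c9d74c: {153e7ab, 2c9d74c}.
In b6a8e45's history but not 2c9d74c's: {29b5c44, 37270b7, 3fa8d9c, 52f1ef3, 65c5c93, 6bfe168, 8082de6, 9a6b81f, a03bb72, a26a4e8, b6a8e45, d4ce3df, f1ab566, fe1e180} — 14 commits.

14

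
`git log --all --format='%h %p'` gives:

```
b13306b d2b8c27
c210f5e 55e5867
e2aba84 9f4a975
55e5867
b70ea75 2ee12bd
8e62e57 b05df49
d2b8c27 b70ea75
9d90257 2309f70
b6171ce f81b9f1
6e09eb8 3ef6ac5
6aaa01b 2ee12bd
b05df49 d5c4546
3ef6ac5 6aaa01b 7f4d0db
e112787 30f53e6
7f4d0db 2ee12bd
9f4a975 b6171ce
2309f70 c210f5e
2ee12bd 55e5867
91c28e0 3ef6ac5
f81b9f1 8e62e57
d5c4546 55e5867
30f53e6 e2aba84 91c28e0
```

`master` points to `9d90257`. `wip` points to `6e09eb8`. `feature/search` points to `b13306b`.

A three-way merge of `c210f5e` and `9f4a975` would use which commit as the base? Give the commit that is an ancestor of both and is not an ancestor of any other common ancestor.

Ancestors of c210f5e: {55e5867, c210f5e}.
Ancestors of 9f4a975: {55e5867, 8e62e57, 9f4a975, b05df49, b6171ce, d5c4546, f81b9f1}.
Common ancestors: {55e5867}.
The only common ancestor is 55e5867, so it is the merge base.

55e5867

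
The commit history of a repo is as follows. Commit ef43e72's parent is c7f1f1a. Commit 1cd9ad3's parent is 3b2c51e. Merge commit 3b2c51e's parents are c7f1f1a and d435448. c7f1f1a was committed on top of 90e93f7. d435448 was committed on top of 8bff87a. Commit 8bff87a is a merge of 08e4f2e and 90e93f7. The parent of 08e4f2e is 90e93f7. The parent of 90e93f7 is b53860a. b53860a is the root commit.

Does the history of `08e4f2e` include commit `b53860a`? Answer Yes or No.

Ancestors of 08e4f2e (commits reachable by following parents): {08e4f2e, 90e93f7, b53860a}.
b53860a is in that set, so it is an ancestor of 08e4f2e.

Yes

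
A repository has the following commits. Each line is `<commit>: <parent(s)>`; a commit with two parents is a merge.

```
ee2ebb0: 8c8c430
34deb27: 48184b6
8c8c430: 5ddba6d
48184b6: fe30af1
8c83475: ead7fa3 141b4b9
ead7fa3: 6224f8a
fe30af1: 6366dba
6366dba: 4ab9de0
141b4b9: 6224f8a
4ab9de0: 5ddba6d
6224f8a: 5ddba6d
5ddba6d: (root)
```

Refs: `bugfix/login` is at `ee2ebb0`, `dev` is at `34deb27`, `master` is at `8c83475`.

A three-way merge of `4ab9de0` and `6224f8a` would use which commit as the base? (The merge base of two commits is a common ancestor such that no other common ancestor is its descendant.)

Ancestors of 4ab9de0: {4ab9de0, 5ddba6d}.
Ancestors of 6224f8a: {5ddba6d, 6224f8a}.
Common ancestors: {5ddba6d}.
The only common ancestor is 5ddba6d, so it is the merge base.

5ddba6d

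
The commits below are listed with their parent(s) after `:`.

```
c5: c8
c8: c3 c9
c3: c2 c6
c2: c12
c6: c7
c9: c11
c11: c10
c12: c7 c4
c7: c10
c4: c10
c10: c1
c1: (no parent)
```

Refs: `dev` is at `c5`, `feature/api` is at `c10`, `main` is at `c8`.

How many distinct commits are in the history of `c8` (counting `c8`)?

Walking parent pointers from c8: reachable set = {c1, c10, c11, c12, c2, c3, c4, c6, c7, c8, c9}.
That is 11 commits.

11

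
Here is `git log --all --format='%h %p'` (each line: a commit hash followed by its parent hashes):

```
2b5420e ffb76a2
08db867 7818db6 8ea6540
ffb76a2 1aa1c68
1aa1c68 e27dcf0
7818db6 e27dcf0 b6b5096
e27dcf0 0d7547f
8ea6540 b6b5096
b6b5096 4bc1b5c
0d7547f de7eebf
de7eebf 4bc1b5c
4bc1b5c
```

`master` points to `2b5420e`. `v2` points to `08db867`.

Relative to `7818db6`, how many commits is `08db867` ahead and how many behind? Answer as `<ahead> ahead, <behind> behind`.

Reachable from 08db867: {08db867, 0d7547f, 4bc1b5c, 7818db6, 8ea6540, b6b5096, de7eebf, e27dcf0}.
Reachable from 7818db6: {0d7547f, 4bc1b5c, 7818db6, b6b5096, de7eebf, e27dcf0}.
Only in 08db867's history (ahead): {08db867, 8ea6540} — 2.
Only in 7818db6's history (behind): {} — 0.

2 ahead, 0 behind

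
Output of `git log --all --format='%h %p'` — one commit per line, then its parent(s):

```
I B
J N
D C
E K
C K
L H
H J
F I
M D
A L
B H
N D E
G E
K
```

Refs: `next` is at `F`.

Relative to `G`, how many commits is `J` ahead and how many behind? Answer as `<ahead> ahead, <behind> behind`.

Reachable from J: {C, D, E, J, K, N}.
Reachable from G: {E, G, K}.
Only in J's history (ahead): {C, D, J, N} — 4.
Only in G's history (behind): {G} — 1.

4 ahead, 1 behind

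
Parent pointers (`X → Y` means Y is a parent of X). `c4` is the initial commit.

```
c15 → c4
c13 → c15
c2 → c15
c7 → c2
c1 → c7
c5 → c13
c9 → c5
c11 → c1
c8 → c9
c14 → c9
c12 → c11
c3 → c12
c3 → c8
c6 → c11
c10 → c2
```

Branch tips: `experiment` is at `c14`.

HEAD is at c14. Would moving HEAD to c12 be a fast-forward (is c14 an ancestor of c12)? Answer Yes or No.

A fast-forward from c14 to c12 is possible iff c14 is an ancestor of c12.
Ancestors of c12: {c1, c11, c12, c15, c2, c4, c7}.
c14 is not among them, so fast-forward is not possible.

No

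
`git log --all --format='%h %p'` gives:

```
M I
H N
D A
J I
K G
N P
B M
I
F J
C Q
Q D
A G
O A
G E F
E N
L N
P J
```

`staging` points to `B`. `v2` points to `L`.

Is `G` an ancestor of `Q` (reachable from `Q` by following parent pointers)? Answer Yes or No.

Yes

Ancestors of Q (commits reachable by following parents): {A, D, E, F, G, I, J, N, P, Q}.
G is in that set, so it is an ancestor of Q.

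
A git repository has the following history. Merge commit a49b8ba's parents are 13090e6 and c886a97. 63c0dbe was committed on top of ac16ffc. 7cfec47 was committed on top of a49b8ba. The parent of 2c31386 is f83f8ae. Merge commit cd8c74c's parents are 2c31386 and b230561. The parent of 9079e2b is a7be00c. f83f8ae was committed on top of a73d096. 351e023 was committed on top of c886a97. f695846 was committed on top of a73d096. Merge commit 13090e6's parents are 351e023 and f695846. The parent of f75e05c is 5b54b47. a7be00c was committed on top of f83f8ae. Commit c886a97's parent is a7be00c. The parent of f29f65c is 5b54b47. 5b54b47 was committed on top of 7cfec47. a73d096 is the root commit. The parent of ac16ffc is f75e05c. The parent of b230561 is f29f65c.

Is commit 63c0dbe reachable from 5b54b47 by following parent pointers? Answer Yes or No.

No

Ancestors of 5b54b47: {13090e6, 351e023, 5b54b47, 7cfec47, a49b8ba, a73d096, a7be00c, c886a97, f695846, f83f8ae}.
63c0dbe is not in that set, so it is not an ancestor of 5b54b47.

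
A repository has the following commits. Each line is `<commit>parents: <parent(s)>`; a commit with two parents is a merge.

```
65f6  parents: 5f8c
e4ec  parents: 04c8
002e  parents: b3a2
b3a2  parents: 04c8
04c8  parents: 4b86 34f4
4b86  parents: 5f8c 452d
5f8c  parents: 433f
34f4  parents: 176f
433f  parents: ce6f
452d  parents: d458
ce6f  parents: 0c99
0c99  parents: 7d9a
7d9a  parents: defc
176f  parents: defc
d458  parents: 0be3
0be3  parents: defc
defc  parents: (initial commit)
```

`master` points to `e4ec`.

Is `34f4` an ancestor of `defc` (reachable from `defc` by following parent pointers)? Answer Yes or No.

Ancestors of defc: {defc}.
34f4 is not in that set, so it is not an ancestor of defc.

No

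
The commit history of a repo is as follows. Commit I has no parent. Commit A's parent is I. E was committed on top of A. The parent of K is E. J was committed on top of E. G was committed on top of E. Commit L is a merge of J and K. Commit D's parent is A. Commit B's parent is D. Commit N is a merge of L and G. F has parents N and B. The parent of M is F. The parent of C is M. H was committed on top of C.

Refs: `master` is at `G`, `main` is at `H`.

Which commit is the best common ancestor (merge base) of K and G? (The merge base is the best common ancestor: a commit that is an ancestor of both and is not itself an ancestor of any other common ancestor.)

Ancestors of K: {A, E, I, K}.
Ancestors of G: {A, E, G, I}.
Common ancestors: {A, E, I}.
Among these, E is not an ancestor of any other common ancestor — it is the merge base.

E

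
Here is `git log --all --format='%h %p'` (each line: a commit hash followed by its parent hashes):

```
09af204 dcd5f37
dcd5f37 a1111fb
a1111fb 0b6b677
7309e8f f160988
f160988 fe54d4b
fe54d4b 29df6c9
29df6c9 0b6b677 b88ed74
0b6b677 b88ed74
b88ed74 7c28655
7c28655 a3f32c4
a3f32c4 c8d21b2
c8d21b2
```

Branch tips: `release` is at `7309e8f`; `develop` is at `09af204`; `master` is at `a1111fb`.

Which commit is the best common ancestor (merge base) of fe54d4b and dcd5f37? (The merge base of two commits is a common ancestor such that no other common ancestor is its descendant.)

0b6b677

Ancestors of fe54d4b: {0b6b677, 29df6c9, 7c28655, a3f32c4, b88ed74, c8d21b2, fe54d4b}.
Ancestors of dcd5f37: {0b6b677, 7c28655, a1111fb, a3f32c4, b88ed74, c8d21b2, dcd5f37}.
Common ancestors: {0b6b677, 7c28655, a3f32c4, b88ed74, c8d21b2}.
Among these, 0b6b677 is not an ancestor of any other common ancestor — it is the merge base.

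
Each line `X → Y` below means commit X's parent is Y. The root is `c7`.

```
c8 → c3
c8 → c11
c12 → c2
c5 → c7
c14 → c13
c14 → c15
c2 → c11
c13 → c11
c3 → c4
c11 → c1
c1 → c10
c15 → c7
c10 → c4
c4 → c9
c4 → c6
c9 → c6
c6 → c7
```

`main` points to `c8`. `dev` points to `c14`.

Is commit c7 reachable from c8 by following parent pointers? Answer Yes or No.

Ancestors of c8 (commits reachable by following parents): {c1, c10, c11, c3, c4, c6, c7, c8, c9}.
c7 is in that set, so it is an ancestor of c8.

Yes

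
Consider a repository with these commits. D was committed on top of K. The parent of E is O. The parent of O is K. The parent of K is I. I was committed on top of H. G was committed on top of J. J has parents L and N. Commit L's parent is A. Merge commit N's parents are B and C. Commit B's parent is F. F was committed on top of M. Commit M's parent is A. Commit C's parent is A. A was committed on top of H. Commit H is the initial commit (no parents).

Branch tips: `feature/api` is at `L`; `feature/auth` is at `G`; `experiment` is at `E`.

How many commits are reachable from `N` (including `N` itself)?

7

Walking parent pointers from N: reachable set = {A, B, C, F, H, M, N}.
That is 7 commits.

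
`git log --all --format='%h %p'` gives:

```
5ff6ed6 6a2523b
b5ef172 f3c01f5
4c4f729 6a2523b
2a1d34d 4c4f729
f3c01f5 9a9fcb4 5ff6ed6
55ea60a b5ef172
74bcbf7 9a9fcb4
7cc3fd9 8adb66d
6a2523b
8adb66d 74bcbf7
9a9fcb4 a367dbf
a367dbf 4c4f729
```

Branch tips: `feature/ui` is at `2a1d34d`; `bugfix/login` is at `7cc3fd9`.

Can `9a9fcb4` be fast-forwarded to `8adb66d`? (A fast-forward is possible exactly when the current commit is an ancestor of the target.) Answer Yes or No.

A fast-forward from 9a9fcb4 to 8adb66d is possible iff 9a9fcb4 is an ancestor of 8adb66d.
Ancestors of 8adb66d: {4c4f729, 6a2523b, 74bcbf7, 8adb66d, 9a9fcb4, a367dbf}.
9a9fcb4 is among them, so fast-forward is possible.

Yes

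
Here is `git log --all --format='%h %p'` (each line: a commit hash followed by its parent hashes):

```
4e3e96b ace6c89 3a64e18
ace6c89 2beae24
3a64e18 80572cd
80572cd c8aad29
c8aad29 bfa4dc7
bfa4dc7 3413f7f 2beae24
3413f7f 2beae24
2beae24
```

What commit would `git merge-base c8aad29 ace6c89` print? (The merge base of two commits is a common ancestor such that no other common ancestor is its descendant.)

2beae24

Ancestors of c8aad29: {2beae24, 3413f7f, bfa4dc7, c8aad29}.
Ancestors of ace6c89: {2beae24, ace6c89}.
Common ancestors: {2beae24}.
The only common ancestor is 2beae24, so it is the merge base.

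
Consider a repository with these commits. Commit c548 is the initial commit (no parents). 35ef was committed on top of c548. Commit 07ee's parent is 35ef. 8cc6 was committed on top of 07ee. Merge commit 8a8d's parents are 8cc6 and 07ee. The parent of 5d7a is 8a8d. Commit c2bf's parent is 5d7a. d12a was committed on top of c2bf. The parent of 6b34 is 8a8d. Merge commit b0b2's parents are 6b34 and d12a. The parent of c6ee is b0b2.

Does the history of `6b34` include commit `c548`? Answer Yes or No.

Yes

Ancestors of 6b34 (commits reachable by following parents): {07ee, 35ef, 6b34, 8a8d, 8cc6, c548}.
c548 is in that set, so it is an ancestor of 6b34.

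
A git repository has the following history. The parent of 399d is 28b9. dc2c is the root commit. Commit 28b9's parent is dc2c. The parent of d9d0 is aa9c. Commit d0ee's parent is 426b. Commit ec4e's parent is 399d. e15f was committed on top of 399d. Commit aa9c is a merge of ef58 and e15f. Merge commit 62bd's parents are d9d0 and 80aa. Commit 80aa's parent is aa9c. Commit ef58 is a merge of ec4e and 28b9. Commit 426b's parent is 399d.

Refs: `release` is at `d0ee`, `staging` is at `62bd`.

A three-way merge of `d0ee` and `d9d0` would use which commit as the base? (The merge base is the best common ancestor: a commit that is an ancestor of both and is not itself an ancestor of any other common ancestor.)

Ancestors of d0ee: {28b9, 399d, 426b, d0ee, dc2c}.
Ancestors of d9d0: {28b9, 399d, aa9c, d9d0, dc2c, e15f, ec4e, ef58}.
Common ancestors: {28b9, 399d, dc2c}.
Among these, 399d is not an ancestor of any other common ancestor — it is the merge base.

399d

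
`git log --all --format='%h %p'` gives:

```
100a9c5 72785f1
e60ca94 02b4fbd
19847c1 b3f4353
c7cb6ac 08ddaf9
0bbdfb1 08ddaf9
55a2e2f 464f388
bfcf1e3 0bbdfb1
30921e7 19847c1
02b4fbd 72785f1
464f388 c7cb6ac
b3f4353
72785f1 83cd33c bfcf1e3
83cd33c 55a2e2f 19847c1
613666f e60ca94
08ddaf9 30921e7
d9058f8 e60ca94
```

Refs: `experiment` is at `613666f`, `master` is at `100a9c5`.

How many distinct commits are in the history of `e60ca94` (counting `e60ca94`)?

Walking parent pointers from e60ca94: reachable set = {02b4fbd, 08ddaf9, 0bbdfb1, 19847c1, 30921e7, 464f388, 55a2e2f, 72785f1, 83cd33c, b3f4353, bfcf1e3, c7cb6ac, e60ca94}.
That is 13 commits.

13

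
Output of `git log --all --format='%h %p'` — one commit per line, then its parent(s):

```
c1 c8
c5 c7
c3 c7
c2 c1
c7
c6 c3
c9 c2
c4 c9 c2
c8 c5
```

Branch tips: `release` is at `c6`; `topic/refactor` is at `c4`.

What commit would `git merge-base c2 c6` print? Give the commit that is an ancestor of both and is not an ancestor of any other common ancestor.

c7

Ancestors of c2: {c1, c2, c5, c7, c8}.
Ancestors of c6: {c3, c6, c7}.
Common ancestors: {c7}.
The only common ancestor is c7, so it is the merge base.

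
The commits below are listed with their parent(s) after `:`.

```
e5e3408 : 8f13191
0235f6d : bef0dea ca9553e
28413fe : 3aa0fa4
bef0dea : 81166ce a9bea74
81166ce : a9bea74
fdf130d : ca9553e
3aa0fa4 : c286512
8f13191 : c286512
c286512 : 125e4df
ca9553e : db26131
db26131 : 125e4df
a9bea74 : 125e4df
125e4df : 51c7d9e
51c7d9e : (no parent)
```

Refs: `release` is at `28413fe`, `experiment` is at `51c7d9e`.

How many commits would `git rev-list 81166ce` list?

4

Walking parent pointers from 81166ce: reachable set = {125e4df, 51c7d9e, 81166ce, a9bea74}.
That is 4 commits.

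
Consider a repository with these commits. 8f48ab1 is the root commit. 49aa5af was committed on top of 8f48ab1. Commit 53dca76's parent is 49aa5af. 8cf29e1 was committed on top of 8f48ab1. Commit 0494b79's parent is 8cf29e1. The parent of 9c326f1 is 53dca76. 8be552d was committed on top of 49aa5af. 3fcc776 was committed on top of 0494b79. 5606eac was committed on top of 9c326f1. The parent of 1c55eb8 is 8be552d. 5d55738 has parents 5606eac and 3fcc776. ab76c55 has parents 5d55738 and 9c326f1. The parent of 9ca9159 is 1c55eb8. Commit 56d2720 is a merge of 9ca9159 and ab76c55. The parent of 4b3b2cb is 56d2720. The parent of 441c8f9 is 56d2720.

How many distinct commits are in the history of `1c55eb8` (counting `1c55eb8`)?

4

Walking parent pointers from 1c55eb8: reachable set = {1c55eb8, 49aa5af, 8be552d, 8f48ab1}.
That is 4 commits.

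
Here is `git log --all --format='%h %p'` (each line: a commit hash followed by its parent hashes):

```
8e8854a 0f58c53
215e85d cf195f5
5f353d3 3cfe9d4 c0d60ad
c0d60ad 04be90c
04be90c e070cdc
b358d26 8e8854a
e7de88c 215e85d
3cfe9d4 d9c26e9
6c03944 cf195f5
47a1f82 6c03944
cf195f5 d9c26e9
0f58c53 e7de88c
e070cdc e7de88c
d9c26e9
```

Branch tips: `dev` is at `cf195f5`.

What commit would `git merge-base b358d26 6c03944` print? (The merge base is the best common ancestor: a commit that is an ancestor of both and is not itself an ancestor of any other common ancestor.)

cf195f5

Ancestors of b358d26: {0f58c53, 215e85d, 8e8854a, b358d26, cf195f5, d9c26e9, e7de88c}.
Ancestors of 6c03944: {6c03944, cf195f5, d9c26e9}.
Common ancestors: {cf195f5, d9c26e9}.
Among these, cf195f5 is not an ancestor of any other common ancestor — it is the merge base.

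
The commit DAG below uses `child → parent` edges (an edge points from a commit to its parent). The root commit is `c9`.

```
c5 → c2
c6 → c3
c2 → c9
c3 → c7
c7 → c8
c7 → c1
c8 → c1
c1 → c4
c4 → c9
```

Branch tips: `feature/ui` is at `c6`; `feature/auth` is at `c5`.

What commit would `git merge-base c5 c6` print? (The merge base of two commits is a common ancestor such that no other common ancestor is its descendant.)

c9

Ancestors of c5: {c2, c5, c9}.
Ancestors of c6: {c1, c3, c4, c6, c7, c8, c9}.
Common ancestors: {c9}.
The only common ancestor is c9, so it is the merge base.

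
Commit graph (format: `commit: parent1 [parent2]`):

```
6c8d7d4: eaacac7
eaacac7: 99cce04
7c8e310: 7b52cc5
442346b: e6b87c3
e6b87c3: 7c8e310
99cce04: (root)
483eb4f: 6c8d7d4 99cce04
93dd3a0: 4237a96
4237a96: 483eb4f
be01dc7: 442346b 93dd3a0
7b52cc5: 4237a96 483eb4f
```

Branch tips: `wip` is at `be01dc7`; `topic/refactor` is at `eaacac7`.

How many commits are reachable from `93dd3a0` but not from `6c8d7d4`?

3

Reachable from 93dd3a0: {4237a96, 483eb4f, 6c8d7d4, 93dd3a0, 99cce04, eaacac7}.
Reachable from 6c8d7d4: {6c8d7d4, 99cce04, eaacac7}.
In 93dd3a0's history but not 6c8d7d4's: {4237a96, 483eb4f, 93dd3a0} — 3 commits.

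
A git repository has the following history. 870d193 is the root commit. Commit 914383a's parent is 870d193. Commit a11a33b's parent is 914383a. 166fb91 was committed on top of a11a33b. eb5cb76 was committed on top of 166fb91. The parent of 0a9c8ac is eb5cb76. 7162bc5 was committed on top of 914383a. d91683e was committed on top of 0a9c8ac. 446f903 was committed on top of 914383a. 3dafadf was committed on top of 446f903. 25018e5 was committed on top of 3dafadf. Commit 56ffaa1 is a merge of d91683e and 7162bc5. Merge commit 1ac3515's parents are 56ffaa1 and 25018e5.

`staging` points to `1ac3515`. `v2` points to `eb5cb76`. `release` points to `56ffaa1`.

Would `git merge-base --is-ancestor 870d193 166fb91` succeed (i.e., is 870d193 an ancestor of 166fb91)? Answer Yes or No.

Yes

Ancestors of 166fb91 (commits reachable by following parents): {166fb91, 870d193, 914383a, a11a33b}.
870d193 is in that set, so it is an ancestor of 166fb91.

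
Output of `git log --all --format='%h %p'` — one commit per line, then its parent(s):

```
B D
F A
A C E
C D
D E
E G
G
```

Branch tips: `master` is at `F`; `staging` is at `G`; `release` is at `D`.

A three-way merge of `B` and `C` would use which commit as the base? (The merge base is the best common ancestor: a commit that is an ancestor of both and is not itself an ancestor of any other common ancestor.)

Ancestors of B: {B, D, E, G}.
Ancestors of C: {C, D, E, G}.
Common ancestors: {D, E, G}.
Among these, D is not an ancestor of any other common ancestor — it is the merge base.

D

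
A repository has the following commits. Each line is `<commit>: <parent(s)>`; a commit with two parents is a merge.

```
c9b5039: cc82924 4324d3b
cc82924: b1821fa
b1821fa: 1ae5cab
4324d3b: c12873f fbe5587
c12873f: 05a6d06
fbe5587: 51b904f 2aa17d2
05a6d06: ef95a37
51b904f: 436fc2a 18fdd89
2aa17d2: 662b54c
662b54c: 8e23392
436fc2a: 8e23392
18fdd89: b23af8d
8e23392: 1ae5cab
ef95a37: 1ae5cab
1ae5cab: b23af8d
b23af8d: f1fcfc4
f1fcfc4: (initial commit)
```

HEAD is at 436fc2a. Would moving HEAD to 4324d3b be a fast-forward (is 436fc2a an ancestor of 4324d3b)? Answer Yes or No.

A fast-forward from 436fc2a to 4324d3b is possible iff 436fc2a is an ancestor of 4324d3b.
Ancestors of 4324d3b: {05a6d06, 18fdd89, 1ae5cab, 2aa17d2, 4324d3b, 436fc2a, 51b904f, 662b54c, 8e23392, b23af8d, c12873f, ef95a37, f1fcfc4, fbe5587}.
436fc2a is among them, so fast-forward is possible.

Yes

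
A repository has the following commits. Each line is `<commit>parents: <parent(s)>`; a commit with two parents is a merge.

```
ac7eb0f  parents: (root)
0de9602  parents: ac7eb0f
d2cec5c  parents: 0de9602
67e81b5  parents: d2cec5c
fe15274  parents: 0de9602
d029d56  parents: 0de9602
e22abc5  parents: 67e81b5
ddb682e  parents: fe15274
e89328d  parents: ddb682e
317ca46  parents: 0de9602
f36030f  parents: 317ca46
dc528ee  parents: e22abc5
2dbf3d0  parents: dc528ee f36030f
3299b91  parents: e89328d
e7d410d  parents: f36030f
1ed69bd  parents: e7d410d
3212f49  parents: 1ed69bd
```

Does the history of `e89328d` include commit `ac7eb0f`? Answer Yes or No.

Yes

Ancestors of e89328d (commits reachable by following parents): {0de9602, ac7eb0f, ddb682e, e89328d, fe15274}.
ac7eb0f is in that set, so it is an ancestor of e89328d.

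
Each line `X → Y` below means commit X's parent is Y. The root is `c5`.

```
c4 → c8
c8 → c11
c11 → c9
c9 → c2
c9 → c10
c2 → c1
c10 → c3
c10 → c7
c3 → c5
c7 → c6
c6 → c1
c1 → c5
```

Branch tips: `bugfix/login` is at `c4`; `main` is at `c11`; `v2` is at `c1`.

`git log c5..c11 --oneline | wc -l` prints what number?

Reachable from c11: {c1, c10, c11, c2, c3, c5, c6, c7, c9}.
Reachable from c5: {c5}.
In c11's history but not c5's: {c1, c10, c11, c2, c3, c6, c7, c9} — 8 commits.

8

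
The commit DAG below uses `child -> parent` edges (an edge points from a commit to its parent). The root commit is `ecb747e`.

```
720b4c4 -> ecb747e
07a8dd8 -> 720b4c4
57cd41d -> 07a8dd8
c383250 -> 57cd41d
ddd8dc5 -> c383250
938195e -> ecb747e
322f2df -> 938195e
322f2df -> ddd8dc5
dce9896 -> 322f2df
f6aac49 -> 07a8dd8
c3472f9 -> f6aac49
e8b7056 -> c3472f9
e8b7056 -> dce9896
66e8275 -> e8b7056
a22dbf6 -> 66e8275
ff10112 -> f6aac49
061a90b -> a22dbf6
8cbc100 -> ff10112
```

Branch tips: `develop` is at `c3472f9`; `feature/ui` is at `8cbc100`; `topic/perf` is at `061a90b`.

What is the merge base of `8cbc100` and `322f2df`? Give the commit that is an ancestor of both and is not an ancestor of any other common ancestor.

Ancestors of 8cbc100: {07a8dd8, 720b4c4, 8cbc100, ecb747e, f6aac49, ff10112}.
Ancestors of 322f2df: {07a8dd8, 322f2df, 57cd41d, 720b4c4, 938195e, c383250, ddd8dc5, ecb747e}.
Common ancestors: {07a8dd8, 720b4c4, ecb747e}.
Among these, 07a8dd8 is not an ancestor of any other common ancestor — it is the merge base.

07a8dd8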